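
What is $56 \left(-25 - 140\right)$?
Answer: $-9240$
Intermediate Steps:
$56 \left(-25 - 140\right) = 56 \left(-165\right) = -9240$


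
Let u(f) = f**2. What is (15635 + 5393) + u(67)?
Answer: 25517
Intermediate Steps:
(15635 + 5393) + u(67) = (15635 + 5393) + 67**2 = 21028 + 4489 = 25517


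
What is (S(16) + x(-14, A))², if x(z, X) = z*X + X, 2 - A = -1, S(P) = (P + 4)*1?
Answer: 361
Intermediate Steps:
S(P) = 4 + P (S(P) = (4 + P)*1 = 4 + P)
A = 3 (A = 2 - 1*(-1) = 2 + 1 = 3)
x(z, X) = X + X*z (x(z, X) = X*z + X = X + X*z)
(S(16) + x(-14, A))² = ((4 + 16) + 3*(1 - 14))² = (20 + 3*(-13))² = (20 - 39)² = (-19)² = 361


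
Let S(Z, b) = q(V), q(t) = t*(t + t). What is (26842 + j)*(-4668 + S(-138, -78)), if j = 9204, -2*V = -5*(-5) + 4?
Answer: -153105385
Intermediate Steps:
V = -29/2 (V = -(-5*(-5) + 4)/2 = -(25 + 4)/2 = -1/2*29 = -29/2 ≈ -14.500)
q(t) = 2*t**2 (q(t) = t*(2*t) = 2*t**2)
S(Z, b) = 841/2 (S(Z, b) = 2*(-29/2)**2 = 2*(841/4) = 841/2)
(26842 + j)*(-4668 + S(-138, -78)) = (26842 + 9204)*(-4668 + 841/2) = 36046*(-8495/2) = -153105385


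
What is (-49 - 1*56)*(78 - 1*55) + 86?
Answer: -2329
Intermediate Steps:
(-49 - 1*56)*(78 - 1*55) + 86 = (-49 - 56)*(78 - 55) + 86 = -105*23 + 86 = -2415 + 86 = -2329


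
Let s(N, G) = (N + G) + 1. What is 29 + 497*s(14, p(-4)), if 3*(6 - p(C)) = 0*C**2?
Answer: 10466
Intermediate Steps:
p(C) = 6 (p(C) = 6 - 0*C**2 = 6 - 1/3*0 = 6 + 0 = 6)
s(N, G) = 1 + G + N (s(N, G) = (G + N) + 1 = 1 + G + N)
29 + 497*s(14, p(-4)) = 29 + 497*(1 + 6 + 14) = 29 + 497*21 = 29 + 10437 = 10466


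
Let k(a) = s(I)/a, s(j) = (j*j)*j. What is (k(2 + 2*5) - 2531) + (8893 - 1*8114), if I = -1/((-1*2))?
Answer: -168191/96 ≈ -1752.0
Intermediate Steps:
I = ½ (I = -1/(-2) = -1*(-½) = ½ ≈ 0.50000)
s(j) = j³ (s(j) = j²*j = j³)
k(a) = 1/(8*a) (k(a) = (½)³/a = 1/(8*a))
(k(2 + 2*5) - 2531) + (8893 - 1*8114) = (1/(8*(2 + 2*5)) - 2531) + (8893 - 1*8114) = (1/(8*(2 + 10)) - 2531) + (8893 - 8114) = ((⅛)/12 - 2531) + 779 = ((⅛)*(1/12) - 2531) + 779 = (1/96 - 2531) + 779 = -242975/96 + 779 = -168191/96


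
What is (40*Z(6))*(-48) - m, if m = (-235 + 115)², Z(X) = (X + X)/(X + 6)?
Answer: -16320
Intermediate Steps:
Z(X) = 2*X/(6 + X) (Z(X) = (2*X)/(6 + X) = 2*X/(6 + X))
m = 14400 (m = (-120)² = 14400)
(40*Z(6))*(-48) - m = (40*(2*6/(6 + 6)))*(-48) - 1*14400 = (40*(2*6/12))*(-48) - 14400 = (40*(2*6*(1/12)))*(-48) - 14400 = (40*1)*(-48) - 14400 = 40*(-48) - 14400 = -1920 - 14400 = -16320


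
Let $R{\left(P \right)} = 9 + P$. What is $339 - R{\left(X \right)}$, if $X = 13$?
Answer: $317$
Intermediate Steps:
$339 - R{\left(X \right)} = 339 - \left(9 + 13\right) = 339 - 22 = 317$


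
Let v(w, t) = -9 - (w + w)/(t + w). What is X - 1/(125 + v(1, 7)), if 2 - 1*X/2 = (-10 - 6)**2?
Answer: -235208/463 ≈ -508.01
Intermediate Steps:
v(w, t) = -9 - 2*w/(t + w)
X = -508 (X = 4 - 2*(-10 - 6)**2 = 4 - 2*(-16)**2 = 4 - 2*256 = 4 - 512 = -508)
X - 1/(125 + v(1, 7)) = -508 - 1/(125 + (-11*1 - 9*7)/(7 + 1)) = -508 - 1/(125 + (-11 - 63)/8) = -508 - 1/(125 + (1/8)*(-74)) = -508 - 1/(125 - 37/4) = -508 - 1/463/4 = -508 - 1*4/463 = -508 - 4/463 = -235208/463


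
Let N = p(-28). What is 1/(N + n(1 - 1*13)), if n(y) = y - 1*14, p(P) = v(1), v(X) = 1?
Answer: -1/25 ≈ -0.040000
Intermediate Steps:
p(P) = 1
n(y) = -14 + y (n(y) = y - 14 = -14 + y)
N = 1
1/(N + n(1 - 1*13)) = 1/(1 + (-14 + (1 - 1*13))) = 1/(1 + (-14 + (1 - 13))) = 1/(1 + (-14 - 12)) = 1/(1 - 26) = 1/(-25) = -1/25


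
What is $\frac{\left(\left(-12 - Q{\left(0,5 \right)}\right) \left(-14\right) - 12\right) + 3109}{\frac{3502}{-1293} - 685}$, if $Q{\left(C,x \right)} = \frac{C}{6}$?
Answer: $- \frac{4221645}{889207} \approx -4.7477$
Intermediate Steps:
$Q{\left(C,x \right)} = \frac{C}{6}$ ($Q{\left(C,x \right)} = C \frac{1}{6} = \frac{C}{6}$)
$\frac{\left(\left(-12 - Q{\left(0,5 \right)}\right) \left(-14\right) - 12\right) + 3109}{\frac{3502}{-1293} - 685} = \frac{\left(\left(-12 - \frac{1}{6} \cdot 0\right) \left(-14\right) - 12\right) + 3109}{\frac{3502}{-1293} - 685} = \frac{\left(\left(-12 - 0\right) \left(-14\right) - 12\right) + 3109}{3502 \left(- \frac{1}{1293}\right) - 685} = \frac{\left(\left(-12 + 0\right) \left(-14\right) - 12\right) + 3109}{- \frac{3502}{1293} - 685} = \frac{\left(\left(-12\right) \left(-14\right) - 12\right) + 3109}{- \frac{889207}{1293}} = \left(\left(168 - 12\right) + 3109\right) \left(- \frac{1293}{889207}\right) = \left(156 + 3109\right) \left(- \frac{1293}{889207}\right) = 3265 \left(- \frac{1293}{889207}\right) = - \frac{4221645}{889207}$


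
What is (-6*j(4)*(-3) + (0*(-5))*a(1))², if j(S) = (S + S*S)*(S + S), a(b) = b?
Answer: 8294400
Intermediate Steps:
j(S) = 2*S*(S + S²) (j(S) = (S + S²)*(2*S) = 2*S*(S + S²))
(-6*j(4)*(-3) + (0*(-5))*a(1))² = (-12*4²*(1 + 4)*(-3) + (0*(-5))*1)² = (-12*16*5*(-3) + 0*1)² = (-6*160*(-3) + 0)² = (-960*(-3) + 0)² = (2880 + 0)² = 2880² = 8294400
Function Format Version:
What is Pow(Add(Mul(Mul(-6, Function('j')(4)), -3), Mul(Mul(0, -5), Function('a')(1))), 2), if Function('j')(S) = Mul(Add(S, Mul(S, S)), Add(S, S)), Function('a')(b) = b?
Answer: 8294400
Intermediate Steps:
Function('j')(S) = Mul(2, S, Add(S, Pow(S, 2))) (Function('j')(S) = Mul(Add(S, Pow(S, 2)), Mul(2, S)) = Mul(2, S, Add(S, Pow(S, 2))))
Pow(Add(Mul(Mul(-6, Function('j')(4)), -3), Mul(Mul(0, -5), Function('a')(1))), 2) = Pow(Add(Mul(Mul(-6, Mul(2, Pow(4, 2), Add(1, 4))), -3), Mul(Mul(0, -5), 1)), 2) = Pow(Add(Mul(Mul(-6, Mul(2, 16, 5)), -3), Mul(0, 1)), 2) = Pow(Add(Mul(Mul(-6, 160), -3), 0), 2) = Pow(Add(Mul(-960, -3), 0), 2) = Pow(Add(2880, 0), 2) = Pow(2880, 2) = 8294400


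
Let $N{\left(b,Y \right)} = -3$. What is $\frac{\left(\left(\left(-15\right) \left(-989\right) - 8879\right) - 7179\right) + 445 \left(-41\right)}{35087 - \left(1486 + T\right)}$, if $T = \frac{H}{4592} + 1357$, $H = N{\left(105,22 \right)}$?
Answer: $- \frac{89397056}{148064451} \approx -0.60377$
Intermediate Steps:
$H = -3$
$T = \frac{6231341}{4592}$ ($T = - \frac{3}{4592} + 1357 = \frac{6231341}{4592} \approx 1357.0$)
$\frac{\left(\left(\left(-15\right) \left(-989\right) - 8879\right) - 7179\right) + 445 \left(-41\right)}{35087 - \left(1486 + T\right)} = \frac{\left(\left(\left(-15\right) \left(-989\right) - 8879\right) - 7179\right) + 445 \left(-41\right)}{35087 - \frac{13055053}{4592}} = \frac{\left(\left(14835 - 8879\right) - 7179\right) - 18245}{35087 - \frac{13055053}{4592}} = \frac{\left(5956 - 7179\right) - 18245}{35087 - \frac{13055053}{4592}} = \frac{-1223 - 18245}{\frac{148064451}{4592}} = \left(-19468\right) \frac{4592}{148064451} = - \frac{89397056}{148064451}$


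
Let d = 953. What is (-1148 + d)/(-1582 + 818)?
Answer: 195/764 ≈ 0.25524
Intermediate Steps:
(-1148 + d)/(-1582 + 818) = (-1148 + 953)/(-1582 + 818) = -195/(-764) = -1/764*(-195) = 195/764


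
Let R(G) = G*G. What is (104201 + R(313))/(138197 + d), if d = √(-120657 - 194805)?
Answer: 27939287490/19098726271 - 1415190*I*√6438/19098726271 ≈ 1.4629 - 0.0059455*I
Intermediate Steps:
R(G) = G²
d = 7*I*√6438 (d = √(-315462) = 7*I*√6438 ≈ 561.66*I)
(104201 + R(313))/(138197 + d) = (104201 + 313²)/(138197 + 7*I*√6438) = (104201 + 97969)/(138197 + 7*I*√6438) = 202170/(138197 + 7*I*√6438)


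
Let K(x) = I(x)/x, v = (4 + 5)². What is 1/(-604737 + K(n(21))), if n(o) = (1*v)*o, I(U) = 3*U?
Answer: -1/604734 ≈ -1.6536e-6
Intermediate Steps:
v = 81 (v = 9² = 81)
n(o) = 81*o (n(o) = (1*81)*o = 81*o)
K(x) = 3 (K(x) = (3*x)/x = 3)
1/(-604737 + K(n(21))) = 1/(-604737 + 3) = 1/(-604734) = -1/604734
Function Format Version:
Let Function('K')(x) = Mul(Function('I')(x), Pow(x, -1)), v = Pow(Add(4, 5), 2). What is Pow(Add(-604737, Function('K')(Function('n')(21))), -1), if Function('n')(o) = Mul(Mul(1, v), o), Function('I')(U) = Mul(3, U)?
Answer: Rational(-1, 604734) ≈ -1.6536e-6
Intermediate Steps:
v = 81 (v = Pow(9, 2) = 81)
Function('n')(o) = Mul(81, o) (Function('n')(o) = Mul(Mul(1, 81), o) = Mul(81, o))
Function('K')(x) = 3 (Function('K')(x) = Mul(Mul(3, x), Pow(x, -1)) = 3)
Pow(Add(-604737, Function('K')(Function('n')(21))), -1) = Pow(Add(-604737, 3), -1) = Pow(-604734, -1) = Rational(-1, 604734)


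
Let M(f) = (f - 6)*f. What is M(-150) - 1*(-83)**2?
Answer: 16511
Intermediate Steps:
M(f) = f*(-6 + f) (M(f) = (-6 + f)*f = f*(-6 + f))
M(-150) - 1*(-83)**2 = -150*(-6 - 150) - 1*(-83)**2 = -150*(-156) - 1*6889 = 23400 - 6889 = 16511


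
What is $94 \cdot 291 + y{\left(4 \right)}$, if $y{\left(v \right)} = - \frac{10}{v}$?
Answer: $\frac{54703}{2} \approx 27352.0$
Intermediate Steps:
$94 \cdot 291 + y{\left(4 \right)} = 94 \cdot 291 - \frac{10}{4} = 27354 - \frac{5}{2} = \frac{54703}{2}$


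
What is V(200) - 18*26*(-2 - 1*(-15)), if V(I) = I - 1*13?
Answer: -5897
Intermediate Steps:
V(I) = -13 + I (V(I) = I - 13 = -13 + I)
V(200) - 18*26*(-2 - 1*(-15)) = (-13 + 200) - 18*26*(-2 - 1*(-15)) = 187 - 468*(-2 + 15) = 187 - 468*13 = 187 - 1*6084 = 187 - 6084 = -5897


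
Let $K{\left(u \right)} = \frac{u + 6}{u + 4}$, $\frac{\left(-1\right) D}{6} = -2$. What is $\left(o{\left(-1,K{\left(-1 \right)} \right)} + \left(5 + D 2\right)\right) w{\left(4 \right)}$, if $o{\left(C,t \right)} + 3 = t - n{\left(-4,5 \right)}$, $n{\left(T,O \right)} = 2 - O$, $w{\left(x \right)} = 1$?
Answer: $\frac{92}{3} \approx 30.667$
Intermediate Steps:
$D = 12$ ($D = \left(-6\right) \left(-2\right) = 12$)
$K{\left(u \right)} = \frac{6 + u}{4 + u}$
$o{\left(C,t \right)} = t$ ($o{\left(C,t \right)} = -3 - \left(2 - 5 - t\right) = -3 + \left(t - \left(2 - 5\right)\right) = -3 + \left(t - -3\right) = -3 + \left(t + 3\right) = -3 + \left(3 + t\right) = t$)
$\left(o{\left(-1,K{\left(-1 \right)} \right)} + \left(5 + D 2\right)\right) w{\left(4 \right)} = \left(\frac{6 - 1}{4 - 1} + \left(5 + 12 \cdot 2\right)\right) 1 = \left(\frac{1}{3} \cdot 5 + \left(5 + 24\right)\right) 1 = \left(\frac{1}{3} \cdot 5 + 29\right) 1 = \left(\frac{5}{3} + 29\right) 1 = \frac{92}{3} \cdot 1 = \frac{92}{3}$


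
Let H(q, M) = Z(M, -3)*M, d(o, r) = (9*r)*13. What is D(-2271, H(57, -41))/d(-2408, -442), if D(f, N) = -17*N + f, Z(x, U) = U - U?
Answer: 757/17238 ≈ 0.043915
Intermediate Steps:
Z(x, U) = 0
d(o, r) = 117*r
H(q, M) = 0 (H(q, M) = 0*M = 0)
D(f, N) = f - 17*N
D(-2271, H(57, -41))/d(-2408, -442) = (-2271 - 17*0)/((117*(-442))) = (-2271 + 0)/(-51714) = -2271*(-1/51714) = 757/17238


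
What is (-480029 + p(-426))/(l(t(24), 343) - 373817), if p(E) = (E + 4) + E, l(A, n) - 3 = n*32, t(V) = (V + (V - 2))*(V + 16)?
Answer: 480877/362838 ≈ 1.3253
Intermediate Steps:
t(V) = (-2 + 2*V)*(16 + V) (t(V) = (V + (-2 + V))*(16 + V) = (-2 + 2*V)*(16 + V))
l(A, n) = 3 + 32*n (l(A, n) = 3 + n*32 = 3 + 32*n)
p(E) = 4 + 2*E (p(E) = (4 + E) + E = 4 + 2*E)
(-480029 + p(-426))/(l(t(24), 343) - 373817) = (-480029 + (4 + 2*(-426)))/((3 + 32*343) - 373817) = (-480029 + (4 - 852))/((3 + 10976) - 373817) = (-480029 - 848)/(10979 - 373817) = -480877/(-362838) = -480877*(-1/362838) = 480877/362838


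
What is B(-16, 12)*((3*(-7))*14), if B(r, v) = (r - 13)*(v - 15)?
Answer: -25578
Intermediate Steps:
B(r, v) = (-15 + v)*(-13 + r) (B(r, v) = (-13 + r)*(-15 + v) = (-15 + v)*(-13 + r))
B(-16, 12)*((3*(-7))*14) = (195 - 15*(-16) - 13*12 - 16*12)*((3*(-7))*14) = (195 + 240 - 156 - 192)*(-21*14) = 87*(-294) = -25578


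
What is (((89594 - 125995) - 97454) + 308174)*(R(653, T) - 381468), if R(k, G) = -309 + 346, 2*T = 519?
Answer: -66490670489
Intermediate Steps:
T = 519/2 (T = (½)*519 = 519/2 ≈ 259.50)
R(k, G) = 37
(((89594 - 125995) - 97454) + 308174)*(R(653, T) - 381468) = (((89594 - 125995) - 97454) + 308174)*(37 - 381468) = ((-36401 - 97454) + 308174)*(-381431) = (-133855 + 308174)*(-381431) = 174319*(-381431) = -66490670489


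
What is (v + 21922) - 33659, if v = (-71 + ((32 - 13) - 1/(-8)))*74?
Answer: -62303/4 ≈ -15576.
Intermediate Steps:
v = -15355/4 (v = (-71 + (19 - 1*(-1/8)))*74 = (-71 + (19 + 1/8))*74 = (-71 + 153/8)*74 = -415/8*74 = -15355/4 ≈ -3838.8)
(v + 21922) - 33659 = (-15355/4 + 21922) - 33659 = 72333/4 - 33659 = -62303/4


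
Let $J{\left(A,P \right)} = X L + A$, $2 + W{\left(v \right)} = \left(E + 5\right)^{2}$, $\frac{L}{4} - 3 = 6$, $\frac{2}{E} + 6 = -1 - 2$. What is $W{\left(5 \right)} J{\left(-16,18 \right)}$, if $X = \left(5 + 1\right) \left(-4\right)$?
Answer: $- \frac{1484560}{81} \approx -18328.0$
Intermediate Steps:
$E = - \frac{2}{9}$ ($E = \frac{2}{-6 - 3} = \frac{2}{-9} = 2 \left(- \frac{1}{9}\right) = - \frac{2}{9} \approx -0.22222$)
$L = 36$ ($L = 12 + 4 \cdot 6 = 12 + 24 = 36$)
$W{\left(v \right)} = \frac{1687}{81}$ ($W{\left(v \right)} = -2 + \left(- \frac{2}{9} + 5\right)^{2} = -2 + \left(\frac{43}{9}\right)^{2} = -2 + \frac{1849}{81} = \frac{1687}{81}$)
$X = -24$ ($X = 6 \left(-4\right) = -24$)
$J{\left(A,P \right)} = -864 + A$ ($J{\left(A,P \right)} = \left(-24\right) 36 + A = -864 + A$)
$W{\left(5 \right)} J{\left(-16,18 \right)} = \frac{1687 \left(-864 - 16\right)}{81} = \frac{1687}{81} \left(-880\right) = - \frac{1484560}{81}$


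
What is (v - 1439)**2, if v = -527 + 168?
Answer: 3232804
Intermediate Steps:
v = -359
(v - 1439)**2 = (-359 - 1439)**2 = (-1798)**2 = 3232804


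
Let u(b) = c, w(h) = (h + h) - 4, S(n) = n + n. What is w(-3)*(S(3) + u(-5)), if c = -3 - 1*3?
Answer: 0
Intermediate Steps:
S(n) = 2*n
c = -6 (c = -3 - 3 = -6)
w(h) = -4 + 2*h (w(h) = 2*h - 4 = -4 + 2*h)
u(b) = -6
w(-3)*(S(3) + u(-5)) = (-4 + 2*(-3))*(2*3 - 6) = (-4 - 6)*(6 - 6) = -10*0 = 0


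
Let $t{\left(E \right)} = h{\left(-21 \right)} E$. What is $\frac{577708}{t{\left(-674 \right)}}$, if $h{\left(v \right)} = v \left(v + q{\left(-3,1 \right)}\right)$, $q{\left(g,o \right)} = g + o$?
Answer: $- \frac{288854}{162771} \approx -1.7746$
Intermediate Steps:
$h{\left(v \right)} = v \left(-2 + v\right)$ ($h{\left(v \right)} = v \left(v + \left(-3 + 1\right)\right) = v \left(v - 2\right) = v \left(-2 + v\right)$)
$t{\left(E \right)} = 483 E$ ($t{\left(E \right)} = - 21 \left(-2 - 21\right) E = \left(-21\right) \left(-23\right) E = 483 E$)
$\frac{577708}{t{\left(-674 \right)}} = \frac{577708}{483 \left(-674\right)} = \frac{577708}{-325542} = 577708 \left(- \frac{1}{325542}\right) = - \frac{288854}{162771}$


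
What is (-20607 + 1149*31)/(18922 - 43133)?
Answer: -15012/24211 ≈ -0.62005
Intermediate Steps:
(-20607 + 1149*31)/(18922 - 43133) = (-20607 + 35619)/(-24211) = 15012*(-1/24211) = -15012/24211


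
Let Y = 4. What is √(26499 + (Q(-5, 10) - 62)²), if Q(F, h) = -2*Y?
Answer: √31399 ≈ 177.20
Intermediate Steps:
Q(F, h) = -8 (Q(F, h) = -2*4 = -8)
√(26499 + (Q(-5, 10) - 62)²) = √(26499 + (-8 - 62)²) = √(26499 + (-70)²) = √(26499 + 4900) = √31399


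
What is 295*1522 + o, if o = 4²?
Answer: 449006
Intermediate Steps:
o = 16
295*1522 + o = 295*1522 + 16 = 448990 + 16 = 449006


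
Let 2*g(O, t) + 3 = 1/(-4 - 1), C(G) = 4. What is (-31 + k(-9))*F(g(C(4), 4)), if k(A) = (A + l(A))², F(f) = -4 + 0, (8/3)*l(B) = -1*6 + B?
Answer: -11705/16 ≈ -731.56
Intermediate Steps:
g(O, t) = -8/5 (g(O, t) = -3/2 + 1/(2*(-4 - 1)) = -3/2 + (½)/(-5) = -3/2 + (½)*(-⅕) = -3/2 - ⅒ = -8/5)
l(B) = -9/4 + 3*B/8 (l(B) = 3*(-1*6 + B)/8 = 3*(-6 + B)/8 = -9/4 + 3*B/8)
F(f) = -4
k(A) = (-9/4 + 11*A/8)² (k(A) = (A + (-9/4 + 3*A/8))² = (-9/4 + 11*A/8)²)
(-31 + k(-9))*F(g(C(4), 4)) = (-31 + (-18 + 11*(-9))²/64)*(-4) = (-31 + (-18 - 99)²/64)*(-4) = (-31 + (1/64)*(-117)²)*(-4) = (-31 + (1/64)*13689)*(-4) = (-31 + 13689/64)*(-4) = (11705/64)*(-4) = -11705/16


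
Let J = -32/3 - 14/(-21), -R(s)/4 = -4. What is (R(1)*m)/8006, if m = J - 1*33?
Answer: -344/4003 ≈ -0.085936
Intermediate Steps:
R(s) = 16 (R(s) = -4*(-4) = 16)
J = -10 (J = -32*⅓ - 14*(-1/21) = -32/3 + ⅔ = -10)
m = -43 (m = -10 - 1*33 = -10 - 33 = -43)
(R(1)*m)/8006 = (16*(-43))/8006 = -688*1/8006 = -344/4003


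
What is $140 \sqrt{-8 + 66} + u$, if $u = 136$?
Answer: $136 + 140 \sqrt{58} \approx 1202.2$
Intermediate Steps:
$140 \sqrt{-8 + 66} + u = 140 \sqrt{-8 + 66} + 136 = 140 \sqrt{58} + 136 = 136 + 140 \sqrt{58}$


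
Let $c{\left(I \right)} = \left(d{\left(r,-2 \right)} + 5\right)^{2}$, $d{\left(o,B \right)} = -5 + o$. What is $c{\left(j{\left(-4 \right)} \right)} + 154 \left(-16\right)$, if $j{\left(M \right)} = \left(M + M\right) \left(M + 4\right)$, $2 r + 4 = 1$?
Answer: $- \frac{9847}{4} \approx -2461.8$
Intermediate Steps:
$r = - \frac{3}{2}$ ($r = -2 + \frac{1}{2} \cdot 1 = -2 + \frac{1}{2} = - \frac{3}{2} \approx -1.5$)
$j{\left(M \right)} = 2 M \left(4 + M\right)$
$c{\left(I \right)} = \frac{9}{4}$ ($c{\left(I \right)} = \left(\left(-5 - \frac{3}{2}\right) + 5\right)^{2} = \left(- \frac{13}{2} + 5\right)^{2} = \left(- \frac{3}{2}\right)^{2} = \frac{9}{4}$)
$c{\left(j{\left(-4 \right)} \right)} + 154 \left(-16\right) = \frac{9}{4} + 154 \left(-16\right) = \frac{9}{4} - 2464 = - \frac{9847}{4}$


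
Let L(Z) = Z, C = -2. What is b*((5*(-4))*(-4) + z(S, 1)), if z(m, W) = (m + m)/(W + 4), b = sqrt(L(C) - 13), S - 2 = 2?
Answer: 408*I*sqrt(15)/5 ≈ 316.04*I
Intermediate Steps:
S = 4 (S = 2 + 2 = 4)
b = I*sqrt(15) (b = sqrt(-2 - 13) = sqrt(-15) = I*sqrt(15) ≈ 3.873*I)
z(m, W) = 2*m/(4 + W) (z(m, W) = (2*m)/(4 + W) = 2*m/(4 + W))
b*((5*(-4))*(-4) + z(S, 1)) = (I*sqrt(15))*((5*(-4))*(-4) + 2*4/(4 + 1)) = (I*sqrt(15))*(-20*(-4) + 2*4/5) = (I*sqrt(15))*(80 + 2*4*(1/5)) = (I*sqrt(15))*(80 + 8/5) = (I*sqrt(15))*(408/5) = 408*I*sqrt(15)/5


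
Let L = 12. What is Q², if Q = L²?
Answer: 20736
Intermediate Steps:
Q = 144 (Q = 12² = 144)
Q² = 144² = 20736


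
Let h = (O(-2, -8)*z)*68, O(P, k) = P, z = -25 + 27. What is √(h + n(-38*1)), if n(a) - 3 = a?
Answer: I*√307 ≈ 17.521*I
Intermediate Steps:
n(a) = 3 + a
z = 2
h = -272 (h = -2*2*68 = -4*68 = -272)
√(h + n(-38*1)) = √(-272 + (3 - 38*1)) = √(-272 + (3 - 38)) = √(-272 - 35) = √(-307) = I*√307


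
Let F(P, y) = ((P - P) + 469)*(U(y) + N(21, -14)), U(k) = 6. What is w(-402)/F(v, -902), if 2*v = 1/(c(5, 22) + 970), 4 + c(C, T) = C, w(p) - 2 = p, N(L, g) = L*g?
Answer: 25/8442 ≈ 0.0029614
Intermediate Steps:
w(p) = 2 + p
c(C, T) = -4 + C
v = 1/1942 (v = 1/(2*((-4 + 5) + 970)) = 1/(2*(1 + 970)) = (1/2)/971 = (1/2)*(1/971) = 1/1942 ≈ 0.00051493)
F(P, y) = -135072 (F(P, y) = ((P - P) + 469)*(6 + 21*(-14)) = (0 + 469)*(6 - 294) = 469*(-288) = -135072)
w(-402)/F(v, -902) = (2 - 402)/(-135072) = -400*(-1/135072) = 25/8442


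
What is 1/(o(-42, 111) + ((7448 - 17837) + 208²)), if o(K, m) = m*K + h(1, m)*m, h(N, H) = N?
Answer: 1/28324 ≈ 3.5306e-5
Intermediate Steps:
o(K, m) = m + K*m (o(K, m) = m*K + 1*m = K*m + m = m + K*m)
1/(o(-42, 111) + ((7448 - 17837) + 208²)) = 1/(111*(1 - 42) + ((7448 - 17837) + 208²)) = 1/(111*(-41) + (-10389 + 43264)) = 1/(-4551 + 32875) = 1/28324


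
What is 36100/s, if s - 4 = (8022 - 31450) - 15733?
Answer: -36100/39157 ≈ -0.92193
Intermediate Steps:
s = -39157 (s = 4 + ((8022 - 31450) - 15733) = 4 + (-23428 - 15733) = 4 - 39161 = -39157)
36100/s = 36100/(-39157) = 36100*(-1/39157) = -36100/39157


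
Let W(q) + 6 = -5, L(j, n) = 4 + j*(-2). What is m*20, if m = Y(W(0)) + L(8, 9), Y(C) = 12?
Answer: 0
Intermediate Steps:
L(j, n) = 4 - 2*j
W(q) = -11 (W(q) = -6 - 5 = -11)
m = 0 (m = 12 + (4 - 2*8) = 12 + (4 - 16) = 12 - 12 = 0)
m*20 = 0*20 = 0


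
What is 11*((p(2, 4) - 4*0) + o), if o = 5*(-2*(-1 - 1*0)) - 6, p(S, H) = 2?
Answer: 66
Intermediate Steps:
o = 4 (o = 5*(-2*(-1 + 0)) - 6 = 5*(-2*(-1)) - 6 = 5*2 - 6 = 10 - 6 = 4)
11*((p(2, 4) - 4*0) + o) = 11*((2 - 4*0) + 4) = 11*((2 + 0) + 4) = 11*(2 + 4) = 11*6 = 66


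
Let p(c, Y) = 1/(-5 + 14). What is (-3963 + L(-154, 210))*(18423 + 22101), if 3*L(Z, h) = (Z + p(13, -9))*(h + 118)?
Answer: -7581783748/9 ≈ -8.4242e+8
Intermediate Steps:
p(c, Y) = 1/9
L(Z, h) = (118 + h)*(1/9 + Z)/3 (L(Z, h) = ((Z + 1/9)*(h + 118))/3 = ((1/9 + Z)*(118 + h))/3 = ((118 + h)*(1/9 + Z))/3 = (118 + h)*(1/9 + Z)/3)
(-3963 + L(-154, 210))*(18423 + 22101) = (-3963 + (118/27 + (1/27)*210 + (118/3)*(-154) + (1/3)*(-154)*210))*(18423 + 22101) = (-3963 + (118/27 + 70/9 - 18172/3 - 10780))*40524 = (-3963 - 454280/27)*40524 = -561281/27*40524 = -7581783748/9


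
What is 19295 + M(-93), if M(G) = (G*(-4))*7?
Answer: 21899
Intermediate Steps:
M(G) = -28*G (M(G) = -4*G*7 = -28*G)
19295 + M(-93) = 19295 - 28*(-93) = 19295 + 2604 = 21899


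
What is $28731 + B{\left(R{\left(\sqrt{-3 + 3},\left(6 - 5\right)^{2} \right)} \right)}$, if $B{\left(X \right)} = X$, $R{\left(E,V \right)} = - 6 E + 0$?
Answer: $28731$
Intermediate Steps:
$R{\left(E,V \right)} = - 6 E$
$28731 + B{\left(R{\left(\sqrt{-3 + 3},\left(6 - 5\right)^{2} \right)} \right)} = 28731 - 6 \sqrt{-3 + 3} = 28731 - 6 \sqrt{0} = 28731 - 0 = 28731 + 0 = 28731$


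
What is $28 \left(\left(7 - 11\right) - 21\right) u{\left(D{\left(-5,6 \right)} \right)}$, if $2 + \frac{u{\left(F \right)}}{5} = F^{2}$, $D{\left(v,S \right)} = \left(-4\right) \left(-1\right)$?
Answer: $-49000$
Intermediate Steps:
$D{\left(v,S \right)} = 4$
$u{\left(F \right)} = -10 + 5 F^{2}$
$28 \left(\left(7 - 11\right) - 21\right) u{\left(D{\left(-5,6 \right)} \right)} = 28 \left(\left(7 - 11\right) - 21\right) \left(-10 + 5 \cdot 4^{2}\right) = 28 \left(-4 - 21\right) \left(-10 + 5 \cdot 16\right) = 28 \left(-25\right) \left(-10 + 80\right) = \left(-700\right) 70 = -49000$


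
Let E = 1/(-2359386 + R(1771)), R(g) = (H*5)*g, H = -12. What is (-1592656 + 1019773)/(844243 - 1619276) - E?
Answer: 1412527452451/1910957016318 ≈ 0.73917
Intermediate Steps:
R(g) = -60*g (R(g) = (-12*5)*g = -60*g)
E = -1/2465646 (E = 1/(-2359386 - 60*1771) = 1/(-2359386 - 106260) = 1/(-2465646) = -1/2465646 ≈ -4.0557e-7)
(-1592656 + 1019773)/(844243 - 1619276) - E = (-1592656 + 1019773)/(844243 - 1619276) - 1*(-1/2465646) = -572883/(-775033) + 1/2465646 = -572883*(-1/775033) + 1/2465646 = 572883/775033 + 1/2465646 = 1412527452451/1910957016318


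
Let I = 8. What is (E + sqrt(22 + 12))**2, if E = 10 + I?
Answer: (18 + sqrt(34))**2 ≈ 567.91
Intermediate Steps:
E = 18 (E = 10 + 8 = 18)
(E + sqrt(22 + 12))**2 = (18 + sqrt(22 + 12))**2 = (18 + sqrt(34))**2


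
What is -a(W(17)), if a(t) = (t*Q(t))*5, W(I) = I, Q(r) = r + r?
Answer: -2890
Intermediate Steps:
Q(r) = 2*r
a(t) = 10*t² (a(t) = (t*(2*t))*5 = (2*t²)*5 = 10*t²)
-a(W(17)) = -10*17² = -10*289 = -1*2890 = -2890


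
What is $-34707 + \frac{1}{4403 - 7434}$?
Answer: $- \frac{105196918}{3031} \approx -34707.0$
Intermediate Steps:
$-34707 + \frac{1}{4403 - 7434} = -34707 + \frac{1}{-3031} = -34707 - \frac{1}{3031} = - \frac{105196918}{3031}$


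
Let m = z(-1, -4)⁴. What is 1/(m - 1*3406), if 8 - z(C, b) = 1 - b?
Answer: -1/3325 ≈ -0.00030075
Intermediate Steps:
z(C, b) = 7 + b (z(C, b) = 8 - (1 - b) = 8 + (-1 + b) = 7 + b)
m = 81 (m = (7 - 4)⁴ = 3⁴ = 81)
1/(m - 1*3406) = 1/(81 - 1*3406) = 1/(81 - 3406) = 1/(-3325) = -1/3325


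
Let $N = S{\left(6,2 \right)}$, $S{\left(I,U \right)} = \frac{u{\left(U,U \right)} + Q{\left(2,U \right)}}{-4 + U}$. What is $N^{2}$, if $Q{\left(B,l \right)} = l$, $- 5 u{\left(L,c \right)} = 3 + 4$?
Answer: $\frac{9}{100} \approx 0.09$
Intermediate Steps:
$u{\left(L,c \right)} = - \frac{7}{5}$ ($u{\left(L,c \right)} = - \frac{3 + 4}{5} = \left(- \frac{1}{5}\right) 7 = - \frac{7}{5}$)
$S{\left(I,U \right)} = \frac{- \frac{7}{5} + U}{-4 + U}$
$N = - \frac{3}{10}$ ($N = \frac{- \frac{7}{5} + 2}{-4 + 2} = \frac{1}{-2} \cdot \frac{3}{5} = \left(- \frac{1}{2}\right) \frac{3}{5} = - \frac{3}{10} \approx -0.3$)
$N^{2} = \left(- \frac{3}{10}\right)^{2} = \frac{9}{100}$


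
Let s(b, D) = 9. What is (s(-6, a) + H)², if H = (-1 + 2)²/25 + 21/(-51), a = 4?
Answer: 13446889/180625 ≈ 74.446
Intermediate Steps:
H = -158/425 (H = 1²*(1/25) + 21*(-1/51) = 1*(1/25) - 7/17 = 1/25 - 7/17 = -158/425 ≈ -0.37176)
(s(-6, a) + H)² = (9 - 158/425)² = (3667/425)² = 13446889/180625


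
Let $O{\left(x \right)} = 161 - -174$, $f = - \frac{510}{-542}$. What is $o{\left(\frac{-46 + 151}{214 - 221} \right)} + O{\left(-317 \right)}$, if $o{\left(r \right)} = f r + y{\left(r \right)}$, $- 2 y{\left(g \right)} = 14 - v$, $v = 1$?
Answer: $\frac{170397}{542} \approx 314.39$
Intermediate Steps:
$y{\left(g \right)} = - \frac{13}{2}$ ($y{\left(g \right)} = - \frac{14 - 1}{2} = \left(- \frac{1}{2}\right) 13 = - \frac{13}{2}$)
$f = \frac{255}{271}$ ($f = \left(-510\right) \left(- \frac{1}{542}\right) = \frac{255}{271} \approx 0.94096$)
$O{\left(x \right)} = 335$ ($O{\left(x \right)} = 161 + 174 = 335$)
$o{\left(r \right)} = - \frac{13}{2} + \frac{255 r}{271}$ ($o{\left(r \right)} = \frac{255 r}{271} - \frac{13}{2} = - \frac{13}{2} + \frac{255 r}{271}$)
$o{\left(\frac{-46 + 151}{214 - 221} \right)} + O{\left(-317 \right)} = \left(- \frac{13}{2} + \frac{255 \frac{-46 + 151}{214 - 221}}{271}\right) + 335 = \left(- \frac{13}{2} + \frac{255 \frac{105}{-7}}{271}\right) + 335 = \left(- \frac{13}{2} + \frac{255 \cdot 105 \left(- \frac{1}{7}\right)}{271}\right) + 335 = \left(- \frac{13}{2} + \frac{255}{271} \left(-15\right)\right) + 335 = \left(- \frac{13}{2} - \frac{3825}{271}\right) + 335 = - \frac{11173}{542} + 335 = \frac{170397}{542}$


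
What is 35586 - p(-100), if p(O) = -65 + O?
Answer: 35751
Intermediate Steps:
35586 - p(-100) = 35586 - (-65 - 100) = 35586 - 1*(-165) = 35586 + 165 = 35751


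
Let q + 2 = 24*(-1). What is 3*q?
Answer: -78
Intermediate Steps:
q = -26 (q = -2 + 24*(-1) = -2 - 24 = -26)
3*q = 3*(-26) = -78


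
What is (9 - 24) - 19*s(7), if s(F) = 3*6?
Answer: -357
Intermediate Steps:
s(F) = 18
(9 - 24) - 19*s(7) = (9 - 24) - 19*18 = -15 - 342 = -357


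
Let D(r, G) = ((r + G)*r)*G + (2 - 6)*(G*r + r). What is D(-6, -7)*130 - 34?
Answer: -89734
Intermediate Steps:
D(r, G) = -4*r - 4*G*r + G*r*(G + r) (D(r, G) = ((G + r)*r)*G - 4*(r + G*r) = (r*(G + r))*G + (-4*r - 4*G*r) = G*r*(G + r) + (-4*r - 4*G*r) = -4*r - 4*G*r + G*r*(G + r))
D(-6, -7)*130 - 34 = -6*(-4 + (-7)**2 - 4*(-7) - 7*(-6))*130 - 34 = -6*(-4 + 49 + 28 + 42)*130 - 34 = -6*115*130 - 34 = -690*130 - 34 = -89700 - 34 = -89734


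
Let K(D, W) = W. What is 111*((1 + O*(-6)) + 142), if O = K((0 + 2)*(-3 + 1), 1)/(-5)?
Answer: 80031/5 ≈ 16006.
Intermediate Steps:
O = -⅕ (O = 1/(-5) = 1*(-⅕) = -⅕ ≈ -0.20000)
111*((1 + O*(-6)) + 142) = 111*((1 - ⅕*(-6)) + 142) = 111*((1 + 6/5) + 142) = 111*(11/5 + 142) = 111*(721/5) = 80031/5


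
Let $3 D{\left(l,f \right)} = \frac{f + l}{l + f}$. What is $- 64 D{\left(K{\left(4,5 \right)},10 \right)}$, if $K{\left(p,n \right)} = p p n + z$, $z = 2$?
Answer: $- \frac{64}{3} \approx -21.333$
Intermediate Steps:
$K{\left(p,n \right)} = 2 + n p^{2}$ ($K{\left(p,n \right)} = p p n + 2 = p^{2} n + 2 = n p^{2} + 2 = 2 + n p^{2}$)
$D{\left(l,f \right)} = \frac{1}{3}$ ($D{\left(l,f \right)} = \frac{\left(f + l\right) \frac{1}{l + f}}{3} = \frac{\left(f + l\right) \frac{1}{f + l}}{3} = \frac{1}{3} \cdot 1 = \frac{1}{3}$)
$- 64 D{\left(K{\left(4,5 \right)},10 \right)} = \left(-64\right) \frac{1}{3} = - \frac{64}{3}$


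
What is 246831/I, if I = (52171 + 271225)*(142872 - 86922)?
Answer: 82277/6031335400 ≈ 1.3642e-5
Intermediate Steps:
I = 18094006200 (I = 323396*55950 = 18094006200)
246831/I = 246831/18094006200 = 246831*(1/18094006200) = 82277/6031335400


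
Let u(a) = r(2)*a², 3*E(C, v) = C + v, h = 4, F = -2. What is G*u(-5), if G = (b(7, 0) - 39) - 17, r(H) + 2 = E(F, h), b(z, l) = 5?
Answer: 1700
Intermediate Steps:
E(C, v) = C/3 + v/3 (E(C, v) = (C + v)/3 = C/3 + v/3)
r(H) = -4/3 (r(H) = -2 + ((⅓)*(-2) + (⅓)*4) = -2 + (-⅔ + 4/3) = -2 + ⅔ = -4/3)
G = -51 (G = (5 - 39) - 17 = -34 - 17 = -51)
u(a) = -4*a²/3
G*u(-5) = -(-68)*(-5)² = -(-68)*25 = -51*(-100/3) = 1700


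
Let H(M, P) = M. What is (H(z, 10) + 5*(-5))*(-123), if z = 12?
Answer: 1599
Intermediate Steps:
(H(z, 10) + 5*(-5))*(-123) = (12 + 5*(-5))*(-123) = (12 - 25)*(-123) = -13*(-123) = 1599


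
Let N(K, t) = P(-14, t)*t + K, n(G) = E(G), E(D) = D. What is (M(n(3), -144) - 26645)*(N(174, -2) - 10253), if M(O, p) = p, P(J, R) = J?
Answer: 269256239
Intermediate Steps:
n(G) = G
N(K, t) = K - 14*t (N(K, t) = -14*t + K = K - 14*t)
(M(n(3), -144) - 26645)*(N(174, -2) - 10253) = (-144 - 26645)*((174 - 14*(-2)) - 10253) = -26789*((174 + 28) - 10253) = -26789*(202 - 10253) = -26789*(-10051) = 269256239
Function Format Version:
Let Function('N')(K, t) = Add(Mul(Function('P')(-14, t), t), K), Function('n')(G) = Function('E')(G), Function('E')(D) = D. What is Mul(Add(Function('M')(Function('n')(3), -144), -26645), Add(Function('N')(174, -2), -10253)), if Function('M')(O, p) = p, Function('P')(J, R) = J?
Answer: 269256239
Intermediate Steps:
Function('n')(G) = G
Function('N')(K, t) = Add(K, Mul(-14, t)) (Function('N')(K, t) = Add(Mul(-14, t), K) = Add(K, Mul(-14, t)))
Mul(Add(Function('M')(Function('n')(3), -144), -26645), Add(Function('N')(174, -2), -10253)) = Mul(Add(-144, -26645), Add(Add(174, Mul(-14, -2)), -10253)) = Mul(-26789, Add(Add(174, 28), -10253)) = Mul(-26789, Add(202, -10253)) = Mul(-26789, -10051) = 269256239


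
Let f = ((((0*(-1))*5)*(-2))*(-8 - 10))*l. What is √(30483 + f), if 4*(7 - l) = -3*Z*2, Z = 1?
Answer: 3*√3387 ≈ 174.59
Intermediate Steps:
l = 17/2 (l = 7 - (-3*1)*2/4 = 7 - (-3)*2/4 = 7 - ¼*(-6) = 7 + 3/2 = 17/2 ≈ 8.5000)
f = 0 (f = ((((0*(-1))*5)*(-2))*(-8 - 10))*(17/2) = (((0*5)*(-2))*(-18))*(17/2) = ((0*(-2))*(-18))*(17/2) = (0*(-18))*(17/2) = 0*(17/2) = 0)
√(30483 + f) = √(30483 + 0) = √30483 = 3*√3387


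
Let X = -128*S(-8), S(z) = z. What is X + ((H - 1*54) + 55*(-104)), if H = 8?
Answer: -4742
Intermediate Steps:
X = 1024 (X = -128*(-8) = 1024)
X + ((H - 1*54) + 55*(-104)) = 1024 + ((8 - 1*54) + 55*(-104)) = 1024 + ((8 - 54) - 5720) = 1024 + (-46 - 5720) = 1024 - 5766 = -4742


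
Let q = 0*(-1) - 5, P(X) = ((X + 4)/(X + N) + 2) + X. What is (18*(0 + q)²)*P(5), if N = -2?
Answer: 4500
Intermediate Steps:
P(X) = 2 + X + (4 + X)/(-2 + X) (P(X) = ((X + 4)/(X - 2) + 2) + X = ((4 + X)/(-2 + X) + 2) + X = (2 + (4 + X)/(-2 + X)) + X = 2 + X + (4 + X)/(-2 + X))
q = -5 (q = 0 - 5 = -5)
(18*(0 + q)²)*P(5) = (18*(0 - 5)²)*(5*(1 + 5)/(-2 + 5)) = (18*(-5)²)*(5*6/3) = (18*25)*(5*(⅓)*6) = 450*10 = 4500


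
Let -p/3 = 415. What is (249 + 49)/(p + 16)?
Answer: -298/1229 ≈ -0.24247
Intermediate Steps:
p = -1245 (p = -3*415 = -1245)
(249 + 49)/(p + 16) = (249 + 49)/(-1245 + 16) = 298/(-1229) = 298*(-1/1229) = -298/1229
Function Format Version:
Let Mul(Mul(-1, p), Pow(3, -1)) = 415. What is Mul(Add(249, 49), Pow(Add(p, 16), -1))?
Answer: Rational(-298, 1229) ≈ -0.24247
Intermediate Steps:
p = -1245 (p = Mul(-3, 415) = -1245)
Mul(Add(249, 49), Pow(Add(p, 16), -1)) = Mul(Add(249, 49), Pow(Add(-1245, 16), -1)) = Mul(298, Pow(-1229, -1)) = Mul(298, Rational(-1, 1229)) = Rational(-298, 1229)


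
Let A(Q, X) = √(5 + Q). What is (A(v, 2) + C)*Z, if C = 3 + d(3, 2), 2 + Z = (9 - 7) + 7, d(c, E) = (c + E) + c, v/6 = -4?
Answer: 77 + 7*I*√19 ≈ 77.0 + 30.512*I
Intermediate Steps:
v = -24 (v = 6*(-4) = -24)
d(c, E) = E + 2*c (d(c, E) = (E + c) + c = E + 2*c)
Z = 7 (Z = -2 + ((9 - 7) + 7) = -2 + (2 + 7) = -2 + 9 = 7)
C = 11 (C = 3 + (2 + 2*3) = 3 + (2 + 6) = 3 + 8 = 11)
(A(v, 2) + C)*Z = (√(5 - 24) + 11)*7 = (√(-19) + 11)*7 = (I*√19 + 11)*7 = (11 + I*√19)*7 = 77 + 7*I*√19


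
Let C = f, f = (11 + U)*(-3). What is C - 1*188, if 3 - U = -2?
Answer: -236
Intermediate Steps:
U = 5 (U = 3 - 1*(-2) = 3 + 2 = 5)
f = -48 (f = (11 + 5)*(-3) = 16*(-3) = -48)
C = -48
C - 1*188 = -48 - 1*188 = -48 - 188 = -236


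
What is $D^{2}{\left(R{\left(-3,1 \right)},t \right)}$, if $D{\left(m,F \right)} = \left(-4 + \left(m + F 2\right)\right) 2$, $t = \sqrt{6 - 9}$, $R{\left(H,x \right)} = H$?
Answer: $148 - 112 i \sqrt{3} \approx 148.0 - 193.99 i$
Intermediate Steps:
$t = i \sqrt{3}$ ($t = \sqrt{-3} = i \sqrt{3} \approx 1.732 i$)
$D{\left(m,F \right)} = -8 + 2 m + 4 F$ ($D{\left(m,F \right)} = \left(-4 + \left(m + 2 F\right)\right) 2 = \left(-4 + m + 2 F\right) 2 = -8 + 2 m + 4 F$)
$D^{2}{\left(R{\left(-3,1 \right)},t \right)} = \left(-8 + 2 \left(-3\right) + 4 i \sqrt{3}\right)^{2} = \left(-8 - 6 + 4 i \sqrt{3}\right)^{2} = \left(-14 + 4 i \sqrt{3}\right)^{2}$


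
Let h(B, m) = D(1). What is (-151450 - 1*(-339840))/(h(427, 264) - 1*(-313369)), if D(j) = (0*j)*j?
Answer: 188390/313369 ≈ 0.60118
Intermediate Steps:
D(j) = 0 (D(j) = 0*j = 0)
h(B, m) = 0
(-151450 - 1*(-339840))/(h(427, 264) - 1*(-313369)) = (-151450 - 1*(-339840))/(0 - 1*(-313369)) = (-151450 + 339840)/(0 + 313369) = 188390/313369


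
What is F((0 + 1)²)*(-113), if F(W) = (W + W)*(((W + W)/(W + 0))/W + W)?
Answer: -678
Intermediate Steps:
F(W) = 2*W*(W + 2/W) (F(W) = (2*W)*(((2*W)/W)/W + W) = (2*W)*(2/W + W) = (2*W)*(W + 2/W) = 2*W*(W + 2/W))
F((0 + 1)²)*(-113) = (4 + 2*((0 + 1)²)²)*(-113) = (4 + 2*(1²)²)*(-113) = (4 + 2*1²)*(-113) = (4 + 2*1)*(-113) = (4 + 2)*(-113) = 6*(-113) = -678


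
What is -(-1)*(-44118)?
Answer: -44118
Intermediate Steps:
-(-1)*(-44118) = -1*44118 = -44118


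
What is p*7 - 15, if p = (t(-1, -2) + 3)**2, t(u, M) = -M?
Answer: 160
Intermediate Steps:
p = 25 (p = (-1*(-2) + 3)**2 = (2 + 3)**2 = 5**2 = 25)
p*7 - 15 = 25*7 - 15 = 175 - 15 = 160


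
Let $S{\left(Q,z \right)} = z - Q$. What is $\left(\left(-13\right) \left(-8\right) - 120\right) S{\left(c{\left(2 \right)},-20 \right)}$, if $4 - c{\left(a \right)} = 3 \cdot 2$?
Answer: $288$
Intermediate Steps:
$c{\left(a \right)} = -2$ ($c{\left(a \right)} = 4 - 3 \cdot 2 = 4 - 6 = -2$)
$\left(\left(-13\right) \left(-8\right) - 120\right) S{\left(c{\left(2 \right)},-20 \right)} = \left(\left(-13\right) \left(-8\right) - 120\right) \left(-20 - -2\right) = \left(104 - 120\right) \left(-20 + 2\right) = \left(-16\right) \left(-18\right) = 288$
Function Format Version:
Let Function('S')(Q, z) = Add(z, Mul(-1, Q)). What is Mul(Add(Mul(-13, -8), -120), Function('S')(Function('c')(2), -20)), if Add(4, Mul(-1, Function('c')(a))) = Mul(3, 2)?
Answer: 288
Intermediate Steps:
Function('c')(a) = -2 (Function('c')(a) = Add(4, Mul(-1, Mul(3, 2))) = Add(4, Mul(-1, 6)) = Add(4, -6) = -2)
Mul(Add(Mul(-13, -8), -120), Function('S')(Function('c')(2), -20)) = Mul(Add(Mul(-13, -8), -120), Add(-20, Mul(-1, -2))) = Mul(Add(104, -120), Add(-20, 2)) = Mul(-16, -18) = 288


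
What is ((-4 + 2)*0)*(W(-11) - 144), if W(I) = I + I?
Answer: 0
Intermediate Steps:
W(I) = 2*I
((-4 + 2)*0)*(W(-11) - 144) = ((-4 + 2)*0)*(2*(-11) - 144) = (-2*0)*(-22 - 144) = 0*(-166) = 0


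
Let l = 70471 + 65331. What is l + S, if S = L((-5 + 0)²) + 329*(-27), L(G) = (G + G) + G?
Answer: 126994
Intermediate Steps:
l = 135802
L(G) = 3*G (L(G) = 2*G + G = 3*G)
S = -8808 (S = 3*(-5 + 0)² + 329*(-27) = 3*(-5)² - 8883 = 3*25 - 8883 = 75 - 8883 = -8808)
l + S = 135802 - 8808 = 126994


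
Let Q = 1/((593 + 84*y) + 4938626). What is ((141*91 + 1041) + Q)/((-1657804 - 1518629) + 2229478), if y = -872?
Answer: -67500749713/4607855568305 ≈ -0.014649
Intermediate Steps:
Q = 1/4865971 (Q = 1/((593 + 84*(-872)) + 4938626) = 1/((593 - 73248) + 4938626) = 1/(-72655 + 4938626) = 1/4865971 ≈ 2.0551e-7)
((141*91 + 1041) + Q)/((-1657804 - 1518629) + 2229478) = ((141*91 + 1041) + 1/4865971)/((-1657804 - 1518629) + 2229478) = ((12831 + 1041) + 1/4865971)/(-3176433 + 2229478) = (13872 + 1/4865971)/(-946955) = (67500749713/4865971)*(-1/946955) = -67500749713/4607855568305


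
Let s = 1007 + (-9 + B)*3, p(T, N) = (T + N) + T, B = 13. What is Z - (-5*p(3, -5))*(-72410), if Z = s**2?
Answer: 676311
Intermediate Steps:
p(T, N) = N + 2*T (p(T, N) = (N + T) + T = N + 2*T)
s = 1019 (s = 1007 + (-9 + 13)*3 = 1007 + 4*3 = 1007 + 12 = 1019)
Z = 1038361 (Z = 1019**2 = 1038361)
Z - (-5*p(3, -5))*(-72410) = 1038361 - (-5*(-5 + 2*3))*(-72410) = 1038361 - (-5*(-5 + 6))*(-72410) = 1038361 - (-5*1)*(-72410) = 1038361 - (-5)*(-72410) = 1038361 - 1*362050 = 1038361 - 362050 = 676311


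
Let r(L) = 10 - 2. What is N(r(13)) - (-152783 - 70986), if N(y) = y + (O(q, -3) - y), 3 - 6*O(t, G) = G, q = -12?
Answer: 223770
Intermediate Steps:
O(t, G) = ½ - G/6
r(L) = 8
N(y) = 1 (N(y) = y + ((½ - ⅙*(-3)) - y) = y + ((½ + ½) - y) = y + (1 - y) = 1)
N(r(13)) - (-152783 - 70986) = 1 - (-152783 - 70986) = 1 - 1*(-223769) = 1 + 223769 = 223770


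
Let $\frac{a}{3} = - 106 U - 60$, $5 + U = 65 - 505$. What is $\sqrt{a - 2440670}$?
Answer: $2 i \sqrt{574835} \approx 1516.4 i$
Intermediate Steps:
$U = -445$ ($U = -5 + \left(65 - 505\right) = -5 - 440 = -445$)
$a = 141330$ ($a = 3 \left(\left(-106\right) \left(-445\right) - 60\right) = 3 \left(47170 - 60\right) = 3 \cdot 47110 = 141330$)
$\sqrt{a - 2440670} = \sqrt{141330 - 2440670} = \sqrt{-2299340} = 2 i \sqrt{574835}$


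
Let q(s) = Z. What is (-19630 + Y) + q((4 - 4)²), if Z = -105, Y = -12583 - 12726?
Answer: -45044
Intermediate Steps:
Y = -25309
q(s) = -105
(-19630 + Y) + q((4 - 4)²) = (-19630 - 25309) - 105 = -44939 - 105 = -45044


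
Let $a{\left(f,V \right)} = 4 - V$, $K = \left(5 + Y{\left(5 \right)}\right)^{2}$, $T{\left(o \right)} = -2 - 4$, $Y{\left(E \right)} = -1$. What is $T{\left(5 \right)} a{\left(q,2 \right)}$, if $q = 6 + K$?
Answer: $-12$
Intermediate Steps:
$T{\left(o \right)} = -6$
$K = 16$ ($K = \left(5 - 1\right)^{2} = 4^{2} = 16$)
$q = 22$ ($q = 6 + 16 = 22$)
$T{\left(5 \right)} a{\left(q,2 \right)} = - 6 \left(4 - 2\right) = \left(-6\right) 2 = -12$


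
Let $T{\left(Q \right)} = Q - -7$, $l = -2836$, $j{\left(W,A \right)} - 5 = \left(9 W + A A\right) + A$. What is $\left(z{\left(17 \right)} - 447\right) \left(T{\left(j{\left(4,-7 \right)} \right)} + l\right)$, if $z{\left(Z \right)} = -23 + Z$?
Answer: $1243938$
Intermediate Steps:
$j{\left(W,A \right)} = 5 + A + A^{2} + 9 W$ ($j{\left(W,A \right)} = 5 + \left(\left(9 W + A A\right) + A\right) = 5 + \left(\left(9 W + A^{2}\right) + A\right) = 5 + \left(\left(A^{2} + 9 W\right) + A\right) = 5 + \left(A + A^{2} + 9 W\right) = 5 + A + A^{2} + 9 W$)
$T{\left(Q \right)} = 7 + Q$ ($T{\left(Q \right)} = Q + 7 = 7 + Q$)
$\left(z{\left(17 \right)} - 447\right) \left(T{\left(j{\left(4,-7 \right)} \right)} + l\right) = \left(\left(-23 + 17\right) - 447\right) \left(\left(7 + \left(5 - 7 + \left(-7\right)^{2} + 9 \cdot 4\right)\right) - 2836\right) = \left(-6 - 447\right) \left(\left(7 + \left(5 - 7 + 49 + 36\right)\right) - 2836\right) = - 453 \left(\left(7 + 83\right) - 2836\right) = - 453 \left(90 - 2836\right) = \left(-453\right) \left(-2746\right) = 1243938$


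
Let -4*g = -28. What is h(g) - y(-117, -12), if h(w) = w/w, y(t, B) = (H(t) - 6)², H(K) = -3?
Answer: -80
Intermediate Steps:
g = 7 (g = -¼*(-28) = 7)
y(t, B) = 81 (y(t, B) = (-3 - 6)² = (-9)² = 81)
h(w) = 1
h(g) - y(-117, -12) = 1 - 1*81 = 1 - 81 = -80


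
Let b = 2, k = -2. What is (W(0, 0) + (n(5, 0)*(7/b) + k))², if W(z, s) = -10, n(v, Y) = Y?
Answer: 144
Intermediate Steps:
(W(0, 0) + (n(5, 0)*(7/b) + k))² = (-10 + (0*(7/2) - 2))² = (-10 + (0 - 2))² = (-10 - 2)² = (-12)² = 144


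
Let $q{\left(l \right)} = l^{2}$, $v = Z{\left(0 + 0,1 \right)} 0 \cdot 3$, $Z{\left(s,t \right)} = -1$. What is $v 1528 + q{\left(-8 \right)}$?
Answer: $64$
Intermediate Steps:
$v = 0$ ($v = \left(-1\right) 0 \cdot 3 = 0 \cdot 3 = 0$)
$v 1528 + q{\left(-8 \right)} = 0 \cdot 1528 + \left(-8\right)^{2} = 0 + 64 = 64$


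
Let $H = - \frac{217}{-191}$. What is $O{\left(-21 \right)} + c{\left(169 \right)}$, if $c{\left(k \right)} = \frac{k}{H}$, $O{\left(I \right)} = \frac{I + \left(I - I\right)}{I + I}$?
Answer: $\frac{64775}{434} \approx 149.25$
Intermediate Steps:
$H = \frac{217}{191}$ ($H = \left(-217\right) \left(- \frac{1}{191}\right) = \frac{217}{191} \approx 1.1361$)
$O{\left(I \right)} = \frac{1}{2}$ ($O{\left(I \right)} = \frac{I + 0}{2 I} = I \frac{1}{2 I} = \frac{1}{2}$)
$c{\left(k \right)} = \frac{191 k}{217}$ ($c{\left(k \right)} = \frac{k}{\frac{217}{191}} = k \frac{191}{217} = \frac{191 k}{217}$)
$O{\left(-21 \right)} + c{\left(169 \right)} = \frac{1}{2} + \frac{191}{217} \cdot 169 = \frac{1}{2} + \frac{32279}{217} = \frac{64775}{434}$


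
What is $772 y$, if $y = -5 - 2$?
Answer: $-5404$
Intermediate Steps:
$y = -7$
$772 y = 772 \left(-7\right) = -5404$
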